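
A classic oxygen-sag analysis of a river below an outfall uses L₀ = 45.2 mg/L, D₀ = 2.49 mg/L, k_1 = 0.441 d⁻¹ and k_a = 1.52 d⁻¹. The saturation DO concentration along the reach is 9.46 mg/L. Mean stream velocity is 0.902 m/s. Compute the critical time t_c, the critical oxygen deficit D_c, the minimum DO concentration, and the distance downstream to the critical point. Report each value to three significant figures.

With k_a/k_1 = 3.447 and 1 − D₀(k_a−k_1)/(k_1 L₀) = 0.8652,
t_c = ln(3.447 × 0.8652) / (1.52 − 0.441) = ln(2.982) / 1.079 = 1.093/1.079 = 1.013 d.
L(t_c) = L₀ e^(−k_1 t_c) = 45.2 × 0.6398 = 28.92 mg/L, and at the critical point k_a D_c = k_1 L, so D_c = (0.441/1.52) × 28.92 = 8.391 mg/L.
Minimum DO = C_s − D_c = 9.46 − 8.391 = 1.069 mg/L.
x_c = v t_c = 0.902 m/s × 1.013 d × 86400 s/d = 78920 m ≈ 78.9 km.

t_c ≈ 1.01 d; D_c ≈ 8.39 mg/L; min DO ≈ 1.07 mg/L; x_c ≈ 78.9 km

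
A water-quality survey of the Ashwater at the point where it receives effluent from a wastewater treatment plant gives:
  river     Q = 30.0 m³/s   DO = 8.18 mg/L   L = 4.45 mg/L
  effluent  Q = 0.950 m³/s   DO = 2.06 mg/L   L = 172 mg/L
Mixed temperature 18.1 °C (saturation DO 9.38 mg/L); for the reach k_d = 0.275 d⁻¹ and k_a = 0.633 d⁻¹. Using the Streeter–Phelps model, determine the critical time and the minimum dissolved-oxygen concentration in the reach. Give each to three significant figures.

Mixed DO = (30.0×8.18 + 0.950×2.06)/(30.0+0.950) = 247.4/30.95 = 7.992 mg/L.
Mixed L₀ = (30.0×4.45 + 0.950×172)/(30.95) = 296.9/30.95 = 9.593 mg/L.
Initial deficit D₀ = C_s − DO₀ = 9.38 − 7.992 = 1.388 mg/L.
t_c = (1/0.3580) ln[(0.633/0.275)(1 − 1.388×0.3580/(0.275×9.593))] = 2.793 × ln(1.868) = 1.746 d.
D_c = (0.275/0.633) × 9.593 × e^(−0.275×1.746) = 0.4344 × 9.593 × 0.6187 = 2.578 mg/L.
Minimum DO = 9.38 − 2.578 = 6.802 mg/L.

t_c ≈ 1.75 d; minimum DO ≈ 6.80 mg/L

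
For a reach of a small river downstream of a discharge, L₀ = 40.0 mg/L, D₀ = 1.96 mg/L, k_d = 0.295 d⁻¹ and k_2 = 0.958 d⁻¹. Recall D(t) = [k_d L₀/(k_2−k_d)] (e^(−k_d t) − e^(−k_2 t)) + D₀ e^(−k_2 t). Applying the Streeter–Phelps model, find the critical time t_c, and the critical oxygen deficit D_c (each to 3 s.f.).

t_c ≈ 1.60 d; D_c ≈ 7.68 mg/L

t_c = [1/(k_2−k_d)] ln[(k_2/k_d)(1 − D₀(k_2−k_d)/(k_d L₀))]
= [1/(0.958−0.295)] ln[(0.958/0.295)(1 − 1.96×0.6630/(0.295×40.0))]
= (1/0.6630) ln[3.247 × 0.8899] = 1.508 × ln(2.890) = 1.508 × 1.061 = 1.601 d.
D_c = (k_d/k_2) L₀ e^(−k_d t_c) = (0.295/0.958) × 40.0 × e^(−0.295×1.601) = 0.3079 × 40.0 × 0.6236 = 7.682 mg/L.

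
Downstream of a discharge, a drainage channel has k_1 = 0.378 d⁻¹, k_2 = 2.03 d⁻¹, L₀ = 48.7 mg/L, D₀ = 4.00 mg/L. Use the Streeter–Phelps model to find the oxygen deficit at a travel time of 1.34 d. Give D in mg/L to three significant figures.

D ≈ 6.24 mg/L

k_1 L₀/(k_2−k_1) = 0.378×48.7/(2.03−0.378) = 18.41/1.652 = 11.14 mg/L.
e^(−k_1 t) = e^(−0.378×1.340) = 0.6026; e^(−k_2 t) = e^(−2.03×1.340) = 0.06586.
D = 11.14 × (0.6026 − 0.06586) + 4.00 × 0.06586 = 5.981 + 0.2634 = 6.244 mg/L.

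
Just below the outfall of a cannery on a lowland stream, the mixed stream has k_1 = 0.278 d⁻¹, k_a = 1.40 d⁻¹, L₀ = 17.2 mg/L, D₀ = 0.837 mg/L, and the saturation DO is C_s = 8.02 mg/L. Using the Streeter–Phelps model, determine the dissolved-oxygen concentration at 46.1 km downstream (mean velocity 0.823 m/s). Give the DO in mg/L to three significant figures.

DO ≈ 5.84 mg/L

Travel time t = x/v = 46.1 km / (0.823 m/s) = 46100 m / 0.823 m/s = 56010 s = 0.6483 d.
k_1 L₀/(k_a−k_1) = 0.278×17.2/(1.40−0.278) = 4.782/1.122 = 4.262 mg/L.
e^(−k_1 t) = e^(−0.278×0.6483) = 0.8351; e^(−k_a t) = e^(−1.40×0.6483) = 0.4035.
D = 4.262 × (0.8351 − 0.4035) + 0.837 × 0.4035 = 1.839 + 0.3377 = 2.177 mg/L.
DO = C_s − D = 8.02 − 2.177 = 5.843 mg/L.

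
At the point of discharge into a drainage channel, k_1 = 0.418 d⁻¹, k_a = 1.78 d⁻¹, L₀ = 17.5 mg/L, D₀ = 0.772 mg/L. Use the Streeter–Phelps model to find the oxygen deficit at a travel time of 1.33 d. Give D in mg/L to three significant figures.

D ≈ 2.65 mg/L

k_1 L₀/(k_a−k_1) = 0.418×17.5/(1.78−0.418) = 7.315/1.362 = 5.371 mg/L.
e^(−k_1 t) = e^(−0.418×1.330) = 0.5735; e^(−k_a t) = e^(−1.78×1.330) = 0.09372.
D = 5.371 × (0.5735 − 0.09372) + 0.772 × 0.09372 = 2.577 + 0.07235 = 2.649 mg/L.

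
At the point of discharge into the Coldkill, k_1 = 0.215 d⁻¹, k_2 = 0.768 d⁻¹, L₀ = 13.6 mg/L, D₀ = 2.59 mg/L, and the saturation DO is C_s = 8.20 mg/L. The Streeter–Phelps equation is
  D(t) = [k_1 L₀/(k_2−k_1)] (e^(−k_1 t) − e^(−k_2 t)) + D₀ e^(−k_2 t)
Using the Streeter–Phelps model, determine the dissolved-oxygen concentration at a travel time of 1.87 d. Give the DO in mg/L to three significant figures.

k_1 L₀/(k_2−k_1) = 0.215×13.6/(0.768−0.215) = 2.924/0.5530 = 5.288 mg/L.
e^(−k_1 t) = e^(−0.215×1.870) = 0.6689; e^(−k_2 t) = e^(−0.768×1.870) = 0.2378.
D = 5.288 × (0.6689 − 0.2378) + 2.59 × 0.2378 = 2.279 + 0.6160 = 2.895 mg/L.
DO = C_s − D = 8.20 − 2.895 = 5.305 mg/L.

DO ≈ 5.30 mg/L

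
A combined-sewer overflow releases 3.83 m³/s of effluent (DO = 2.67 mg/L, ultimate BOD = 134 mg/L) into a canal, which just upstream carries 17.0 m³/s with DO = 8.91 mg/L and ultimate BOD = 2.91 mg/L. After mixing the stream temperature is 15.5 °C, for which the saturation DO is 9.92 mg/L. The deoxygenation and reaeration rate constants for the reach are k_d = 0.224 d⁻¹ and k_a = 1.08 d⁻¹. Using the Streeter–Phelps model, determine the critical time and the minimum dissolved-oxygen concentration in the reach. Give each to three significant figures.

Mixed DO = (17.0×8.91 + 3.83×2.67)/(17.0+3.83) = 161.7/20.83 = 7.763 mg/L.
Mixed L₀ = (17.0×2.91 + 3.83×134)/(20.83) = 562.7/20.83 = 27.01 mg/L.
Initial deficit D₀ = C_s − DO₀ = 9.92 − 7.763 = 2.157 mg/L.
t_c = (1/0.8560) ln[(1.08/0.224)(1 − 2.157×0.8560/(0.224×27.01))] = 1.168 × ln(3.350) = 1.412 d.
D_c = (0.224/1.08) × 27.01 × e^(−0.224×1.412) = 0.2074 × 27.01 × 0.7288 = 4.083 mg/L.
Minimum DO = 9.92 − 4.083 = 5.837 mg/L.

t_c ≈ 1.41 d; minimum DO ≈ 5.84 mg/L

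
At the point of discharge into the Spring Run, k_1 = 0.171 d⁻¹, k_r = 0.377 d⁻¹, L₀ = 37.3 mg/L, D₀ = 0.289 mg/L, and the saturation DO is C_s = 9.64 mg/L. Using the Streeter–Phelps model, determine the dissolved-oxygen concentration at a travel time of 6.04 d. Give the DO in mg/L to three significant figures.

DO ≈ 1.76 mg/L

k_1 L₀/(k_r−k_1) = 0.171×37.3/(0.377−0.171) = 6.378/0.2060 = 30.96 mg/L.
e^(−k_1 t) = e^(−0.171×6.040) = 0.3560; e^(−k_r t) = e^(−0.377×6.040) = 0.1026.
D = 30.96 × (0.3560 − 0.1026) + 0.289 × 0.1026 = 7.846 + 0.02965 = 7.876 mg/L.
DO = C_s − D = 9.64 − 7.876 = 1.764 mg/L.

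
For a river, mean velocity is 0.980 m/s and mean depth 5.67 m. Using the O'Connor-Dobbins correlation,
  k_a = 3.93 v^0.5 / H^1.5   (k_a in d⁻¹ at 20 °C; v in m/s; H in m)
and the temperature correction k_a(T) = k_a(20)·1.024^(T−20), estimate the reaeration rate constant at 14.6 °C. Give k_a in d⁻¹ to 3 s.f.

k_a(20) = 3.93 × 0.980^0.5 / 5.67^1.5 = 3.93 × 0.9899 / 13.50 = 0.2882 d⁻¹.
k_a(14.6) = 0.2882 × 1.024^(14.6−20) = 0.2882 × 0.8798 = 0.2535 d⁻¹.

k_a ≈ 0.254 d⁻¹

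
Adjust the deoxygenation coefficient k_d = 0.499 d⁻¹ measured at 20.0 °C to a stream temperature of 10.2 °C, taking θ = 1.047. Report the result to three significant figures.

k_d ≈ 0.318 d⁻¹

k_d(T₂) = k_d(T₁) · θ^(T₂−T₁) = 0.499 × 1.047^(10.2−20.0)
= 0.499 × 1.047^-9.80 = 0.499 × 0.6376 = 0.3181 d⁻¹.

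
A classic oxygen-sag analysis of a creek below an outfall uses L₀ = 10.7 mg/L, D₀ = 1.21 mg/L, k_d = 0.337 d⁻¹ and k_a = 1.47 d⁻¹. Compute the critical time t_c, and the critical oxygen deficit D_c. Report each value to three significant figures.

t_c = [1/(k_a−k_d)] ln[(k_a/k_d)(1 − D₀(k_a−k_d)/(k_d L₀))]
= [1/(1.47−0.337)] ln[(1.47/0.337)(1 − 1.21×1.133/(0.337×10.7))]
= (1/1.133) ln[4.362 × 0.6198] = 0.8826 × ln(2.704) = 0.8826 × 0.9946 = 0.8778 d.
D_c = (k_d/k_a) L₀ e^(−k_d t_c) = (0.337/1.47) × 10.7 × e^(−0.337×0.8778) = 0.2293 × 10.7 × 0.7439 = 1.825 mg/L.

t_c ≈ 0.878 d; D_c ≈ 1.82 mg/L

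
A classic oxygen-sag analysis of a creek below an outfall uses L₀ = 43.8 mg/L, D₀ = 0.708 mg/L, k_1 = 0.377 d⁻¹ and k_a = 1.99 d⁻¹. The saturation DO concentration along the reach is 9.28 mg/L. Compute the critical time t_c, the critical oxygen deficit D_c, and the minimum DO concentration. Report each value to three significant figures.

t_c ≈ 0.987 d; D_c ≈ 5.72 mg/L; min DO ≈ 3.56 mg/L

At the critical point dD/dt = 0, so k_1 L₀ e^(−k_1 t) = k_a D. Substituting D(t) from the Streeter–Phelps equation and solving for t gives
t_c = ln[(k_a/k_1)(1 − D₀(k_a−k_1)/(k_1 L₀))] / (k_a−k_1).
Here k_a−k_1 = 1.613 d⁻¹ and 1 − D₀(k_a−k_1)/(k_1 L₀) = 1 − 0.708×1.613/(0.377×43.8) = 0.9308, so
t_c = ln(5.279 × 0.9308) / 1.613 = 1.592 / 1.613 = 0.9870 d.
D_c = (k_1/k_a) L₀ e^(−k_1 t_c) = (0.377/1.99) × 43.8 × e^(−0.377×0.9870) = 0.1894 × 43.8 × 0.6893 = 5.720 mg/L.
Minimum DO = C_s − D_c = 9.28 − 5.720 = 3.560 mg/L.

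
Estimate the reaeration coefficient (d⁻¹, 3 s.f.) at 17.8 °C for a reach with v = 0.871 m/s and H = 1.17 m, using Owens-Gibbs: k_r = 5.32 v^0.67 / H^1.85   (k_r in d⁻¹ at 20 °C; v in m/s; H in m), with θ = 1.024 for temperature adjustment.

k_r(20) = 5.32 × 0.871^0.67 / 1.17^1.85 = 5.32 × 0.9116 / 1.337 = 3.627 d⁻¹.
k_r(17.8) = 3.627 × 1.024^(17.8−20) = 3.627 × 0.9492 = 3.443 d⁻¹.

k_r ≈ 3.44 d⁻¹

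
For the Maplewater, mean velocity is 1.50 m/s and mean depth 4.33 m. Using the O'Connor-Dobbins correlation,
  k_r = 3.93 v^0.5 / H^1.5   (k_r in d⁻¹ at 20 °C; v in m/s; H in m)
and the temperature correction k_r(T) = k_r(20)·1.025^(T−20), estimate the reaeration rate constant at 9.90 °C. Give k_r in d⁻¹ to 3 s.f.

k_r ≈ 0.416 d⁻¹

k_r(20) = 3.93 × 1.50^0.5 / 4.33^1.5 = 3.93 × 1.225 / 9.010 = 0.5342 d⁻¹.
k_r(9.90) = 0.5342 × 1.025^(9.90−20) = 0.5342 × 0.7793 = 0.4163 d⁻¹.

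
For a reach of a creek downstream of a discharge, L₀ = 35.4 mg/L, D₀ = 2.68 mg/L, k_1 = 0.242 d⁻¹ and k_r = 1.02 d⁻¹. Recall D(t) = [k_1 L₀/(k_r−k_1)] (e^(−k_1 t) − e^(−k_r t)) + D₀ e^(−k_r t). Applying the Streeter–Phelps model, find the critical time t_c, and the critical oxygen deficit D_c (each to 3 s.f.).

t_c = [1/(k_r−k_1)] ln[(k_r/k_1)(1 − D₀(k_r−k_1)/(k_1 L₀))]
= [1/(1.02−0.242)] ln[(1.02/0.242)(1 − 2.68×0.7780/(0.242×35.4))]
= (1/0.7780) ln[4.215 × 0.7566] = 1.285 × ln(3.189) = 1.285 × 1.160 = 1.491 d.
D_c = (k_1/k_r) L₀ e^(−k_1 t_c) = (0.242/1.02) × 35.4 × e^(−0.242×1.491) = 0.2373 × 35.4 × 0.6972 = 5.855 mg/L.

t_c ≈ 1.49 d; D_c ≈ 5.86 mg/L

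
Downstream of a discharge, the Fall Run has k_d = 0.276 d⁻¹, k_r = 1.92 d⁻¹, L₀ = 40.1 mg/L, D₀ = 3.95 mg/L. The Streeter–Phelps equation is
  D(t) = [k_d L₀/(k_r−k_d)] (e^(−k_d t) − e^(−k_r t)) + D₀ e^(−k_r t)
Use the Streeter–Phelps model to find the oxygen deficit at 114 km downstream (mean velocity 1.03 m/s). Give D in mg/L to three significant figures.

D ≈ 4.49 mg/L

Travel time t = x/v = 114 km / (1.03 m/s) = 114000 m / 1.03 m/s = 110700 s = 1.281 d.
k_d L₀/(k_r−k_d) = 0.276×40.1/(1.92−0.276) = 11.07/1.644 = 6.732 mg/L.
e^(−k_d t) = e^(−0.276×1.281) = 0.7022; e^(−k_r t) = e^(−1.92×1.281) = 0.08547.
D = 6.732 × (0.7022 − 0.08547) + 3.95 × 0.08547 = 4.152 + 0.3376 = 4.489 mg/L.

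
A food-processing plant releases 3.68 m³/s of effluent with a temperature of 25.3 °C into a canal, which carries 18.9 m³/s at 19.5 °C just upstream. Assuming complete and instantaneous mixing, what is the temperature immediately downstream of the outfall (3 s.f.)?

Flow-weighted mixing: C = (Q_r C_r + Q_w C_w)/(Q_r + Q_w)
= (18.9×19.5 + 3.68×25.3)/(18.9 + 3.68) = 461.7/22.58 = 20.45 °C.

20.4 °C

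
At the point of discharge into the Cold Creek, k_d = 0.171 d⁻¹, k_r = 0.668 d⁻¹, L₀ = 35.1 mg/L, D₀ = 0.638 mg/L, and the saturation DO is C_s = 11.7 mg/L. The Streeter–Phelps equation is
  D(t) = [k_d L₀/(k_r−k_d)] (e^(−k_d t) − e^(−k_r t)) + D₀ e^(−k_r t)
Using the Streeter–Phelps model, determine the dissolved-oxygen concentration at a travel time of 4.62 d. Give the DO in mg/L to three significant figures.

DO ≈ 6.74 mg/L

k_d L₀/(k_r−k_d) = 0.171×35.1/(0.668−0.171) = 6.002/0.4970 = 12.08 mg/L.
e^(−k_d t) = e^(−0.171×4.620) = 0.4538; e^(−k_r t) = e^(−0.668×4.620) = 0.04568.
D = 12.08 × (0.4538 − 0.04568) + 0.638 × 0.04568 = 4.929 + 0.02914 = 4.958 mg/L.
DO = C_s − D = 11.7 − 4.958 = 6.742 mg/L.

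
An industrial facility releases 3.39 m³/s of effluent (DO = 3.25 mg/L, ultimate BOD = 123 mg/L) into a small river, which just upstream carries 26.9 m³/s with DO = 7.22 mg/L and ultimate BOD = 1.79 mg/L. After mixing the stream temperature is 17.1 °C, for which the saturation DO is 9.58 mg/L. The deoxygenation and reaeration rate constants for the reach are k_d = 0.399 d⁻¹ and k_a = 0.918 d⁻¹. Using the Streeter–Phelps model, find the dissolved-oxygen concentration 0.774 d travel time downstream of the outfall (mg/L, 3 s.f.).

DO ≈ 5.33 mg/L

Mixed DO = (26.9×7.22 + 3.39×3.25)/(26.9+3.39) = 205.2/30.29 = 6.776 mg/L.
Mixed L₀ = (26.9×1.79 + 3.39×123)/(30.29) = 465.1/30.29 = 15.36 mg/L.
Initial deficit D₀ = C_s − DO₀ = 9.58 − 6.776 = 2.804 mg/L.
D(0.774) = [0.399×15.36/(0.918−0.399)](e^(−0.399×0.774) − e^(−0.918×0.774)) + 2.804 e^(−0.918×0.774)
= 11.81 × (0.7343 − 0.4914) + 2.804 × 0.4914 = 4.246 mg/L.
DO = 9.58 − 4.246 = 5.334 mg/L.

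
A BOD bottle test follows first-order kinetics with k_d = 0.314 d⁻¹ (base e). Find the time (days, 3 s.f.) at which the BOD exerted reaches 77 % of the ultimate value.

t ≈ 4.68 d

y/L₀ = 1 − e^(−k_d t) = 0.77 ⇒ e^(−k_d t) = 0.230
t = −ln(0.230) / 0.314 = 1.470 / 0.314 = 4.680 d.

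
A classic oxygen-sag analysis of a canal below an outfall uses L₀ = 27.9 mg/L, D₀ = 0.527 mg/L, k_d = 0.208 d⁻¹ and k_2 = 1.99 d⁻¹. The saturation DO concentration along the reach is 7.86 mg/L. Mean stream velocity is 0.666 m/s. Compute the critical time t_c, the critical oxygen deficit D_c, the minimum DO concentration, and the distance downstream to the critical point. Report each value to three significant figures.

t_c ≈ 1.17 d; D_c ≈ 2.29 mg/L; min DO ≈ 5.57 mg/L; x_c ≈ 67.2 km

With k_2/k_d = 9.567 and 1 − D₀(k_2−k_d)/(k_d L₀) = 0.8382,
t_c = ln(9.567 × 0.8382) / (1.99 − 0.208) = ln(8.019) / 1.782 = 2.082/1.782 = 1.168 d.
D_c = (k_d/k_2) L₀ e^(−k_d t_c) = (0.208/1.99) × 27.9 × e^(−0.208×1.168) = 0.1045 × 27.9 × 0.7843 = 2.287 mg/L.
Minimum DO = C_s − D_c = 7.86 − 2.287 = 5.573 mg/L.
x_c = v t_c = 0.666 m/s × 1.168 d × 86400 s/d = 67220 m ≈ 67.2 km.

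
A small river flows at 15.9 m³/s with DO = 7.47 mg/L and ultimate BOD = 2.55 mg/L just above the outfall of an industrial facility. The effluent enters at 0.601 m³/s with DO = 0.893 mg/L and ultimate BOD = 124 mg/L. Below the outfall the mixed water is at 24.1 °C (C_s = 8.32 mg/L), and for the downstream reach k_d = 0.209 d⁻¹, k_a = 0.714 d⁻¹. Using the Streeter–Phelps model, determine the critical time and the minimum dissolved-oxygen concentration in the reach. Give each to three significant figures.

Mixed DO = (15.9×7.47 + 0.601×0.893)/(15.9+0.601) = 119.3/16.50 = 7.230 mg/L.
Mixed L₀ = (15.9×2.55 + 0.601×124)/(16.50) = 115.1/16.50 = 6.973 mg/L.
Initial deficit D₀ = C_s − DO₀ = 8.32 − 7.230 = 1.090 mg/L.
t_c = (1/0.5050) ln[(0.714/0.209)(1 − 1.090×0.5050/(0.209×6.973))] = 1.980 × ln(2.127) = 1.494 d.
D_c = (0.209/0.714) × 6.973 × e^(−0.209×1.494) = 0.2927 × 6.973 × 0.7318 = 1.494 mg/L.
Minimum DO = 8.32 − 1.494 = 6.826 mg/L.

t_c ≈ 1.49 d; minimum DO ≈ 6.83 mg/L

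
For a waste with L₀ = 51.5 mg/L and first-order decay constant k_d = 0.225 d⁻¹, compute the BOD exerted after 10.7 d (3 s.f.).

y_t = L₀(1 − e^(−k_d t)) = 51.5 × (1 − e^(−0.225×10.7))
= 51.5 × (1 − 0.09004) = 51.5 × 0.9100 = 46.86 mg/L.

y ≈ 46.9 mg/L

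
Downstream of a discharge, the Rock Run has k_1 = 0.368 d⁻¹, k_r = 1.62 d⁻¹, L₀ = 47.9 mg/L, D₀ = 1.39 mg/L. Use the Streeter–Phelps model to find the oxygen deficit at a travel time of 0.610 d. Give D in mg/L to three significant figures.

k_1 L₀/(k_r−k_1) = 0.368×47.9/(1.62−0.368) = 17.63/1.252 = 14.08 mg/L.
e^(−k_1 t) = e^(−0.368×0.6100) = 0.7989; e^(−k_r t) = e^(−1.62×0.6100) = 0.3722.
D = 14.08 × (0.7989 − 0.3722) + 1.39 × 0.3722 = 6.007 + 0.5174 = 6.525 mg/L.

D ≈ 6.52 mg/L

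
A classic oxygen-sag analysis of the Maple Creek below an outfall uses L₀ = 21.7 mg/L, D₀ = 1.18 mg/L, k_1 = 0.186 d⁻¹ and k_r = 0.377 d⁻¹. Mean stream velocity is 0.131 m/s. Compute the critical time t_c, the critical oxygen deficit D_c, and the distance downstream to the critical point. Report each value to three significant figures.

With k_r/k_1 = 2.027 and 1 − D₀(k_r−k_1)/(k_1 L₀) = 0.9442,
t_c = ln(2.027 × 0.9442) / (0.377 − 0.186) = ln(1.914) / 0.1910 = 0.6490/0.1910 = 3.398 d.
L(t_c) = L₀ e^(−k_1 t_c) = 21.7 × 0.5315 = 11.53 mg/L, and at the critical point k_r D_c = k_1 L, so D_c = (0.186/0.377) × 11.53 = 5.690 mg/L.
x_c = v t_c = 0.131 m/s × 3.398 d × 86400 s/d = 38460 m ≈ 38.5 km.

t_c ≈ 3.40 d; D_c ≈ 5.69 mg/L; x_c ≈ 38.5 km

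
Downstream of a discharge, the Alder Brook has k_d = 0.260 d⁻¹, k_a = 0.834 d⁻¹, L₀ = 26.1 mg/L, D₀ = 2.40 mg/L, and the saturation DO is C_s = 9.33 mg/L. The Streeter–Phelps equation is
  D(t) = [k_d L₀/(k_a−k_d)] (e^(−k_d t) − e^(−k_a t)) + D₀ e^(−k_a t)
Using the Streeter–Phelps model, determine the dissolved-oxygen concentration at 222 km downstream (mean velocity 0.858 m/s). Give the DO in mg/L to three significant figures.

Travel time t = x/v = 222 km / (0.858 m/s) = 222000 m / 0.858 m/s = 258700 s = 2.995 d.
k_d L₀/(k_a−k_d) = 0.260×26.1/(0.834−0.260) = 6.786/0.5740 = 11.82 mg/L.
e^(−k_d t) = e^(−0.260×2.995) = 0.4590; e^(−k_a t) = e^(−0.834×2.995) = 0.08228.
D = 11.82 × (0.4590 − 0.08228) + 2.40 × 0.08228 = 4.454 + 0.1975 = 4.652 mg/L.
DO = C_s − D = 9.33 − 4.652 = 4.678 mg/L.

DO ≈ 4.68 mg/L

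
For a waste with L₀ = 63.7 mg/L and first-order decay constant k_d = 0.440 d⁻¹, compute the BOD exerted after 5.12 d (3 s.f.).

y_t = L₀(1 − e^(−k_d t)) = 63.7 × (1 − e^(−0.440×5.12))
= 63.7 × (1 − 0.1051) = 63.7 × 0.8949 = 57.00 mg/L.

y ≈ 57.0 mg/L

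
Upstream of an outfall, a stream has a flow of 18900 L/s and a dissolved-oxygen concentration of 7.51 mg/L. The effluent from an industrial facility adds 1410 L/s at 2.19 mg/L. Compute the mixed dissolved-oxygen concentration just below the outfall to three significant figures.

7.14 mg/L

Flow-weighted mixing: C = (Q_r C_r + Q_w C_w)/(Q_r + Q_w)
= (18900×7.51 + 1410×2.19)/(18900 + 1410) = 145000/20310 = 7.141 mg/L.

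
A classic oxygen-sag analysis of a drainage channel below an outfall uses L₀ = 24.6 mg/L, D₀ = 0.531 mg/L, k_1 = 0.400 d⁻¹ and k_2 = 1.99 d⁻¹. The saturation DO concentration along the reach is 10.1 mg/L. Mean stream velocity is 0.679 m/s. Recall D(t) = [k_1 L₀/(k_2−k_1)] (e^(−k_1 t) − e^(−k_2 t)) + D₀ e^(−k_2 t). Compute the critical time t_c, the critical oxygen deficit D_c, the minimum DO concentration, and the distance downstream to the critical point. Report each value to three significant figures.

With k_2/k_1 = 4.975 and 1 − D₀(k_2−k_1)/(k_1 L₀) = 0.9142,
t_c = ln(4.975 × 0.9142) / (1.99 − 0.400) = ln(4.548) / 1.590 = 1.515/1.590 = 0.9527 d.
L(t_c) = L₀ e^(−k_1 t_c) = 24.6 × 0.6831 = 16.81 mg/L, and at the critical point k_2 D_c = k_1 L, so D_c = (0.400/1.99) × 16.81 = 3.378 mg/L.
Minimum DO = C_s − D_c = 10.1 − 3.378 = 6.722 mg/L.
x_c = v t_c = 0.679 m/s × 0.9527 d × 86400 s/d = 55890 m ≈ 55.9 km.

t_c ≈ 0.953 d; D_c ≈ 3.38 mg/L; min DO ≈ 6.72 mg/L; x_c ≈ 55.9 km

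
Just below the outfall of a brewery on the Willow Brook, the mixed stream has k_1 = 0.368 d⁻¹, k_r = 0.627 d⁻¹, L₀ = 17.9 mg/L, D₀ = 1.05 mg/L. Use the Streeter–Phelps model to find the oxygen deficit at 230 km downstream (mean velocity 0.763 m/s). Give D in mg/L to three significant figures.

Travel time t = x/v = 230 km / (0.763 m/s) = 230000 m / 0.763 m/s = 301400 s = 3.489 d.
k_1 L₀/(k_r−k_1) = 0.368×17.9/(0.627−0.368) = 6.587/0.2590 = 25.43 mg/L.
e^(−k_1 t) = e^(−0.368×3.489) = 0.2770; e^(−k_r t) = e^(−0.627×3.489) = 0.1122.
D = 25.43 × (0.2770 − 0.1122) + 1.05 × 0.1122 = 4.190 + 0.1178 = 4.308 mg/L.

D ≈ 4.31 mg/L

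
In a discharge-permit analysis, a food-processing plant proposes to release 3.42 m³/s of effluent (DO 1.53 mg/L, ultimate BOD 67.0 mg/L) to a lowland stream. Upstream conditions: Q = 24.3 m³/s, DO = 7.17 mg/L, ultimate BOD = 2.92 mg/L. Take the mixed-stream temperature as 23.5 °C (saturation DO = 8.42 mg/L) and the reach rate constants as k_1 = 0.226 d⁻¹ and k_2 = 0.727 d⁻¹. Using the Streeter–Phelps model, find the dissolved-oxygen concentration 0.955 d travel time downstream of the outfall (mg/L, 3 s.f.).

Mixed DO = (24.3×7.17 + 3.42×1.53)/(24.3+3.42) = 179.5/27.72 = 6.474 mg/L.
Mixed L₀ = (24.3×2.92 + 3.42×67.0)/(27.72) = 300.1/27.72 = 10.83 mg/L.
Initial deficit D₀ = C_s − DO₀ = 8.42 − 6.474 = 1.946 mg/L.
D(0.955) = [0.226×10.83/(0.727−0.226)](e^(−0.226×0.955) − e^(−0.727×0.955)) + 1.946 e^(−0.727×0.955)
= 4.884 × (0.8059 − 0.4994) + 1.946 × 0.4994 = 2.468 mg/L.
DO = 8.42 − 2.468 = 5.952 mg/L.

DO ≈ 5.95 mg/L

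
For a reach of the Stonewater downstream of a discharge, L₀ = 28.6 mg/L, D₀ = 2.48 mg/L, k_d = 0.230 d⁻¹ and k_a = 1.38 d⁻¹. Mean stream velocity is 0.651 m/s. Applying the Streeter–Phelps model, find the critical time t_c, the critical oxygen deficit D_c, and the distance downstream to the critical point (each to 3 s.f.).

At the critical point dD/dt = 0, so k_d L₀ e^(−k_d t) = k_a D. Substituting D(t) from the Streeter–Phelps equation and solving for t gives
t_c = ln[(k_a/k_d)(1 − D₀(k_a−k_d)/(k_d L₀))] / (k_a−k_d).
Here k_a−k_d = 1.150 d⁻¹ and 1 − D₀(k_a−k_d)/(k_d L₀) = 1 − 2.48×1.150/(0.230×28.6) = 0.5664, so
t_c = ln(6.000 × 0.5664) / 1.150 = 1.223 / 1.150 = 1.064 d.
L(t_c) = L₀ e^(−k_d t_c) = 28.6 × 0.7830 = 22.39 mg/L, and at the critical point k_a D_c = k_d L, so D_c = (0.230/1.38) × 22.39 = 3.732 mg/L.
x_c = v t_c = 0.651 m/s × 1.064 d × 86400 s/d = 59830 m ≈ 59.8 km.

t_c ≈ 1.06 d; D_c ≈ 3.73 mg/L; x_c ≈ 59.8 km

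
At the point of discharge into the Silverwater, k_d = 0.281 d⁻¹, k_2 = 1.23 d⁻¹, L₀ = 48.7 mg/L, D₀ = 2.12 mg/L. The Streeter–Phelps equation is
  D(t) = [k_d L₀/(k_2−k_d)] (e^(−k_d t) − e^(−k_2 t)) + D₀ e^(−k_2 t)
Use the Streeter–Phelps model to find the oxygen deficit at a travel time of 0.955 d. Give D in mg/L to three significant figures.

D ≈ 7.23 mg/L

k_d L₀/(k_2−k_d) = 0.281×48.7/(1.23−0.281) = 13.68/0.9490 = 14.42 mg/L.
e^(−k_d t) = e^(−0.281×0.9550) = 0.7646; e^(−k_2 t) = e^(−1.23×0.9550) = 0.3089.
D = 14.42 × (0.7646 − 0.3089) + 2.12 × 0.3089 = 6.571 + 0.6549 = 7.226 mg/L.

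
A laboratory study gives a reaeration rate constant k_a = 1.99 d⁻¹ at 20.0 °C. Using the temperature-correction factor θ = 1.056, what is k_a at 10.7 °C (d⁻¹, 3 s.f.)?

k_a(T₂) = k_a(T₁) · θ^(T₂−T₁) = 1.99 × 1.056^(10.7−20.0)
= 1.99 × 1.056^-9.30 = 1.99 × 0.6025 = 1.199 d⁻¹.

k_a ≈ 1.20 d⁻¹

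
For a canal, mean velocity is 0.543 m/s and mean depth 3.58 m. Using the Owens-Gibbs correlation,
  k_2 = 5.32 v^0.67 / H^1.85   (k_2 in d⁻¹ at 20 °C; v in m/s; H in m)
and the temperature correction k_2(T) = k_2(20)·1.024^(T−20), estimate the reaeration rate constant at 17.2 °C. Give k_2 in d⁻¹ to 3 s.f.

k_2(20) = 5.32 × 0.543^0.67 / 3.58^1.85 = 5.32 × 0.6642 / 10.58 = 0.3338 d⁻¹.
k_2(17.2) = 0.3338 × 1.024^(17.2−20) = 0.3338 × 0.9358 = 0.3124 d⁻¹.

k_2 ≈ 0.312 d⁻¹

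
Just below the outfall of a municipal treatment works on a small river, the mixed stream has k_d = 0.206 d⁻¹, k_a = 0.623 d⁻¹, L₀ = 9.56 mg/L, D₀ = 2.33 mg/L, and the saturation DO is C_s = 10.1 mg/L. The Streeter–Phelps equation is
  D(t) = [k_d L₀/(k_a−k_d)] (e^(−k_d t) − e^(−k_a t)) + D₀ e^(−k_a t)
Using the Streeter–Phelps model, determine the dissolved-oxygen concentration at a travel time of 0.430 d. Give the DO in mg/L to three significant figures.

DO ≈ 7.61 mg/L

k_d L₀/(k_a−k_d) = 0.206×9.56/(0.623−0.206) = 1.969/0.4170 = 4.723 mg/L.
e^(−k_d t) = e^(−0.206×0.4300) = 0.9152; e^(−k_a t) = e^(−0.623×0.4300) = 0.7650.
D = 4.723 × (0.9152 − 0.7650) + 2.33 × 0.7650 = 0.7095 + 1.782 = 2.492 mg/L.
DO = C_s − D = 10.1 − 2.492 = 7.608 mg/L.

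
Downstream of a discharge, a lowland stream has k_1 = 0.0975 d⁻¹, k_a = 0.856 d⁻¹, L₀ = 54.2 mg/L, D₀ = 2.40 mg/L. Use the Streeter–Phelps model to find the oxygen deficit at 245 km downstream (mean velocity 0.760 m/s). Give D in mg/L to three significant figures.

D ≈ 4.66 mg/L

Travel time t = x/v = 245 km / (0.760 m/s) = 245000 m / 0.760 m/s = 322400 s = 3.731 d.
k_1 L₀/(k_a−k_1) = 0.0975×54.2/(0.856−0.0975) = 5.285/0.7585 = 6.967 mg/L.
e^(−k_1 t) = e^(−0.0975×3.731) = 0.6950; e^(−k_a t) = e^(−0.856×3.731) = 0.04101.
D = 6.967 × (0.6950 − 0.04101) + 2.40 × 0.04101 = 4.557 + 0.09843 = 4.655 mg/L.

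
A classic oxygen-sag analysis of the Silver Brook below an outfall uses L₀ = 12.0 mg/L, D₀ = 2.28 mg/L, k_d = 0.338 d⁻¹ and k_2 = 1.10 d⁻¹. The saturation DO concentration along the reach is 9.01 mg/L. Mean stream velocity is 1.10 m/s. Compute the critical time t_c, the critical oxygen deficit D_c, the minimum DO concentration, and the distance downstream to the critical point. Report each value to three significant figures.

At the critical point dD/dt = 0, so k_d L₀ e^(−k_d t) = k_2 D. Substituting D(t) from the Streeter–Phelps equation and solving for t gives
t_c = ln[(k_2/k_d)(1 − D₀(k_2−k_d)/(k_d L₀))] / (k_2−k_d).
Here k_2−k_d = 0.7620 d⁻¹ and 1 − D₀(k_2−k_d)/(k_d L₀) = 1 − 2.28×0.7620/(0.338×12.0) = 0.5717, so
t_c = ln(3.254 × 0.5717) / 0.7620 = 0.6208 / 0.7620 = 0.8147 d.
L(t_c) = L₀ e^(−k_d t_c) = 12.0 × 0.7593 = 9.111 mg/L, and at the critical point k_2 D_c = k_d L, so D_c = (0.338/1.10) × 9.111 = 2.800 mg/L.
Minimum DO = C_s − D_c = 9.01 − 2.800 = 6.210 mg/L.
x_c = v t_c = 1.10 m/s × 0.8147 d × 86400 s/d = 77430 m ≈ 77.4 km.

t_c ≈ 0.815 d; D_c ≈ 2.80 mg/L; min DO ≈ 6.21 mg/L; x_c ≈ 77.4 km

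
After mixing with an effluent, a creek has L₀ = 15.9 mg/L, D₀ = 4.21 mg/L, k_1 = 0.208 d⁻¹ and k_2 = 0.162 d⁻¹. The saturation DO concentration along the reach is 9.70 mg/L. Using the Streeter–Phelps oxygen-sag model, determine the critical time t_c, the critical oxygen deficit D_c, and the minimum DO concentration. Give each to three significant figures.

With k_2/k_1 = 0.7788 and 1 − D₀(k_2−k_1)/(k_1 L₀) = 1.059,
t_c = ln(0.7788 × 1.059) / (0.162 − 0.208) = ln(0.8245) / -0.04600 = -0.1930/-0.04600 = 4.196 d.
L(t_c) = L₀ e^(−k_1 t_c) = 15.9 × 0.4178 = 6.642 mg/L, and at the critical point k_2 D_c = k_1 L, so D_c = (0.208/0.162) × 6.642 = 8.528 mg/L.
Minimum DO = C_s − D_c = 9.70 − 8.528 = 1.172 mg/L.

t_c ≈ 4.20 d; D_c ≈ 8.53 mg/L; min DO ≈ 1.17 mg/L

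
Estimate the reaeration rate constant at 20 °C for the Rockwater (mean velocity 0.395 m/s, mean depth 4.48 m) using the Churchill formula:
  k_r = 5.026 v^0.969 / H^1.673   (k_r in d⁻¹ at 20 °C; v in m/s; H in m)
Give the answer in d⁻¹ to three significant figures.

k_r = 5.026 × 0.395^0.969 / 4.48^1.673 = 5.026 × 0.4065 / 12.29 = 0.1662 d⁻¹.

k_r ≈ 0.166 d⁻¹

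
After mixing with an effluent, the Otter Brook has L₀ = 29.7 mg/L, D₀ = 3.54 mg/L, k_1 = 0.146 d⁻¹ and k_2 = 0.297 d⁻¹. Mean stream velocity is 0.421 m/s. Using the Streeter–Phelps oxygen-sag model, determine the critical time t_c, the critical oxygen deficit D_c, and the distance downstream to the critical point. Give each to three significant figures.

t_c ≈ 3.83 d; D_c ≈ 8.34 mg/L; x_c ≈ 139 km

t_c = [1/(k_2−k_1)] ln[(k_2/k_1)(1 − D₀(k_2−k_1)/(k_1 L₀))]
= [1/(0.297−0.146)] ln[(0.297/0.146)(1 − 3.54×0.1510/(0.146×29.7))]
= (1/0.1510) ln[2.034 × 0.8767] = 6.623 × ln(1.783) = 6.623 × 0.5786 = 3.832 d.
L(t_c) = L₀ e^(−k_1 t_c) = 29.7 × 0.5715 = 16.97 mg/L, and at the critical point k_2 D_c = k_1 L, so D_c = (0.146/0.297) × 16.97 = 8.345 mg/L.
x_c = v t_c = 0.421 m/s × 3.832 d × 86400 s/d = 139400 m ≈ 139 km.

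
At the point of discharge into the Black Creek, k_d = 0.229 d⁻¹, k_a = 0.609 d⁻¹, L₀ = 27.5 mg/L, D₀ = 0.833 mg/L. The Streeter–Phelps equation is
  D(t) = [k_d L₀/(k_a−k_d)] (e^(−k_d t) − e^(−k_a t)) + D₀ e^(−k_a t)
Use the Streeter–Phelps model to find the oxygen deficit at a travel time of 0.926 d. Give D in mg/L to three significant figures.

D ≈ 4.45 mg/L

k_d L₀/(k_a−k_d) = 0.229×27.5/(0.609−0.229) = 6.298/0.3800 = 16.57 mg/L.
e^(−k_d t) = e^(−0.229×0.9260) = 0.8089; e^(−k_a t) = e^(−0.609×0.9260) = 0.5690.
D = 16.57 × (0.8089 − 0.5690) + 0.833 × 0.5690 = 3.977 + 0.4739 = 4.451 mg/L.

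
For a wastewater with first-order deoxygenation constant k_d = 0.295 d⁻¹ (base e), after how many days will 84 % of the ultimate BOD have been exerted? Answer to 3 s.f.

t ≈ 6.21 d

y/L₀ = 1 − e^(−k_d t) = 0.84 ⇒ e^(−k_d t) = 0.160
t = −ln(0.160) / 0.295 = 1.833 / 0.295 = 6.212 d.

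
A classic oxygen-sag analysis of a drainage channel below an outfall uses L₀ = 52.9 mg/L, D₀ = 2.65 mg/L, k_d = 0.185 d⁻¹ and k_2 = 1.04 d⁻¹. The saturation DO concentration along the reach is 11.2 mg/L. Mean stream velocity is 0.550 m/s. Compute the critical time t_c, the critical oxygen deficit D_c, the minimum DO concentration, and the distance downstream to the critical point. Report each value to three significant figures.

t_c ≈ 1.71 d; D_c ≈ 6.86 mg/L; min DO ≈ 4.34 mg/L; x_c ≈ 81.3 km

At the critical point dD/dt = 0, so k_d L₀ e^(−k_d t) = k_2 D. Substituting D(t) from the Streeter–Phelps equation and solving for t gives
t_c = ln[(k_2/k_d)(1 − D₀(k_2−k_d)/(k_d L₀))] / (k_2−k_d).
Here k_2−k_d = 0.8550 d⁻¹ and 1 − D₀(k_2−k_d)/(k_d L₀) = 1 − 2.65×0.8550/(0.185×52.9) = 0.7685, so
t_c = ln(5.622 × 0.7685) / 0.8550 = 1.463 / 0.8550 = 1.711 d.
L(t_c) = L₀ e^(−k_d t_c) = 52.9 × 0.7286 = 38.54 mg/L, and at the critical point k_2 D_c = k_d L, so D_c = (0.185/1.04) × 38.54 = 6.856 mg/L.
Minimum DO = C_s − D_c = 11.2 − 6.856 = 4.344 mg/L.
x_c = v t_c = 0.550 m/s × 1.711 d × 86400 s/d = 81330 m ≈ 81.3 km.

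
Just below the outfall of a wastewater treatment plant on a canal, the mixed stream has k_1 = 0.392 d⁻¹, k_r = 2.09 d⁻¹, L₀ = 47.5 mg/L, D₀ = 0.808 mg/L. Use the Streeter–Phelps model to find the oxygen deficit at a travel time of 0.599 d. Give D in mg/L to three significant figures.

k_1 L₀/(k_r−k_1) = 0.392×47.5/(2.09−0.392) = 18.62/1.698 = 10.97 mg/L.
e^(−k_1 t) = e^(−0.392×0.5990) = 0.7907; e^(−k_r t) = e^(−2.09×0.5990) = 0.2860.
D = 10.97 × (0.7907 − 0.2860) + 0.808 × 0.2860 = 5.535 + 0.2311 = 5.766 mg/L.

D ≈ 5.77 mg/L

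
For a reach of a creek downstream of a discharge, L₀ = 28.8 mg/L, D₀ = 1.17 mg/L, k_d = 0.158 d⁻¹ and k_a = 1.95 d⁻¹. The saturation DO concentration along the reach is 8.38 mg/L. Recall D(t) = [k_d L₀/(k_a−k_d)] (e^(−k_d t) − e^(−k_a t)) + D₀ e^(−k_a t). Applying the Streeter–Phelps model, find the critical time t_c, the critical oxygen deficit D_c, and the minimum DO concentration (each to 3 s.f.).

t_c ≈ 1.06 d; D_c ≈ 1.97 mg/L; min DO ≈ 6.41 mg/L

t_c = [1/(k_a−k_d)] ln[(k_a/k_d)(1 − D₀(k_a−k_d)/(k_d L₀))]
= [1/(1.95−0.158)] ln[(1.95/0.158)(1 − 1.17×1.792/(0.158×28.8))]
= (1/1.792) ln[12.34 × 0.5392] = 0.5580 × ln(6.655) = 0.5580 × 1.895 = 1.058 d.
L(t_c) = L₀ e^(−k_d t_c) = 28.8 × 0.8461 = 24.37 mg/L, and at the critical point k_a D_c = k_d L, so D_c = (0.158/1.95) × 24.37 = 1.974 mg/L.
Minimum DO = C_s − D_c = 8.38 − 1.974 = 6.406 mg/L.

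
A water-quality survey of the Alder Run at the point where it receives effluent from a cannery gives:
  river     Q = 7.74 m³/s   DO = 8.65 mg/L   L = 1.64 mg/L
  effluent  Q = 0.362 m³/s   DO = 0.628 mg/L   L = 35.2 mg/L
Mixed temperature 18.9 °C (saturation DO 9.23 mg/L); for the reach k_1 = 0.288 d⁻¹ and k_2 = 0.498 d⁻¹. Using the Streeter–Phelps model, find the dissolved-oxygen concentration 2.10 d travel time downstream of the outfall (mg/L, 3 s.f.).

Mixed DO = (7.74×8.65 + 0.362×0.628)/(7.74+0.362) = 67.18/8.102 = 8.292 mg/L.
Mixed L₀ = (7.74×1.64 + 0.362×35.2)/(8.102) = 25.44/8.102 = 3.139 mg/L.
Initial deficit D₀ = C_s − DO₀ = 9.23 − 8.292 = 0.9384 mg/L.
D(2.10) = [0.288×3.139/(0.498−0.288)](e^(−0.288×2.10) − e^(−0.498×2.10)) + 0.9384 e^(−0.498×2.10)
= 4.306 × (0.5462 − 0.3514) + 0.9384 × 0.3514 = 1.168 mg/L.
DO = 9.23 − 1.168 = 8.062 mg/L.

DO ≈ 8.06 mg/L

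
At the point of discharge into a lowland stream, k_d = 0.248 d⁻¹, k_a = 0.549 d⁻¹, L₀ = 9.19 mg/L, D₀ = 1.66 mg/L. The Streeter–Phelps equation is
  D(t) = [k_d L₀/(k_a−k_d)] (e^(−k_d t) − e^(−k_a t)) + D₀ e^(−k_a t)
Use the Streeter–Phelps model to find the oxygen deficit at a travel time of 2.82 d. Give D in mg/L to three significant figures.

k_d L₀/(k_a−k_d) = 0.248×9.19/(0.549−0.248) = 2.279/0.3010 = 7.572 mg/L.
e^(−k_d t) = e^(−0.248×2.820) = 0.4969; e^(−k_a t) = e^(−0.549×2.820) = 0.2126.
D = 7.572 × (0.4969 − 0.2126) + 1.66 × 0.2126 = 2.152 + 0.3530 = 2.505 mg/L.

D ≈ 2.51 mg/L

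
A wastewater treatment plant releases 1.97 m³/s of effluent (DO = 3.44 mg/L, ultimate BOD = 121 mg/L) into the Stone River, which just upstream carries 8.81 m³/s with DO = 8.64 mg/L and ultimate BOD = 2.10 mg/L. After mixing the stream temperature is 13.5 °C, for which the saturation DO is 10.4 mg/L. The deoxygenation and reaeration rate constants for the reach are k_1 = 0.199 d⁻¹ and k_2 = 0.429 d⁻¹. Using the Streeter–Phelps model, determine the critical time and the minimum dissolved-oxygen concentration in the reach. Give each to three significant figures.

t_c ≈ 2.73 d; minimum DO ≈ 3.98 mg/L

Mixed DO = (8.81×8.64 + 1.97×3.44)/(8.81+1.97) = 82.90/10.78 = 7.690 mg/L.
Mixed L₀ = (8.81×2.10 + 1.97×121)/(10.78) = 256.9/10.78 = 23.83 mg/L.
Initial deficit D₀ = C_s − DO₀ = 10.4 − 7.690 = 2.710 mg/L.
t_c = (1/0.2300) ln[(0.429/0.199)(1 − 2.710×0.2300/(0.199×23.83))] = 4.348 × ln(1.872) = 2.727 d.
D_c = (0.199/0.429) × 23.83 × e^(−0.199×2.727) = 0.4639 × 23.83 × 0.5812 = 6.424 mg/L.
Minimum DO = 10.4 − 6.424 = 3.976 mg/L.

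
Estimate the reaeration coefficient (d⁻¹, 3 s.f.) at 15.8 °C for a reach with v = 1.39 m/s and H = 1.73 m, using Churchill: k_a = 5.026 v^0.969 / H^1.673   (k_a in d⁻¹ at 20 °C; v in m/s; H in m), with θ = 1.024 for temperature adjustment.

k_a(20) = 5.026 × 1.39^0.969 / 1.73^1.673 = 5.026 × 1.376 / 2.502 = 2.764 d⁻¹.
k_a(15.8) = 2.764 × 1.024^(15.8−20) = 2.764 × 0.9052 = 2.502 d⁻¹.

k_a ≈ 2.50 d⁻¹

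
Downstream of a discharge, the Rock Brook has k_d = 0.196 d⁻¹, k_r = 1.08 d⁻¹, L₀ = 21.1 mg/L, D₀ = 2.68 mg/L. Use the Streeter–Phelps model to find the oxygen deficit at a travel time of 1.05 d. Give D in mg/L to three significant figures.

D ≈ 3.17 mg/L

k_d L₀/(k_r−k_d) = 0.196×21.1/(1.08−0.196) = 4.136/0.8840 = 4.678 mg/L.
e^(−k_d t) = e^(−0.196×1.050) = 0.8140; e^(−k_r t) = e^(−1.08×1.050) = 0.3217.
D = 4.678 × (0.8140 − 0.3217) + 2.68 × 0.3217 = 2.303 + 0.8623 = 3.165 mg/L.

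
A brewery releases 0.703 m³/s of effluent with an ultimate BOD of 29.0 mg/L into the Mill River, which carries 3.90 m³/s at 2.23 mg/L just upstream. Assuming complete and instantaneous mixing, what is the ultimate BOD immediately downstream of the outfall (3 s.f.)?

Flow-weighted mixing: C = (Q_r C_r + Q_w C_w)/(Q_r + Q_w)
= (3.90×2.23 + 0.703×29.0)/(3.90 + 0.703) = 29.08/4.603 = 6.318 mg/L.

6.32 mg/L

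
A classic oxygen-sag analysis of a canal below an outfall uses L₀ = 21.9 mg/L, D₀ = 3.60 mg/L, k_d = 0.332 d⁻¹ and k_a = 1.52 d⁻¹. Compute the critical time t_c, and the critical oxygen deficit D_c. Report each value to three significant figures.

t_c ≈ 0.534 d; D_c ≈ 4.01 mg/L

At the critical point dD/dt = 0, so k_d L₀ e^(−k_d t) = k_a D. Substituting D(t) from the Streeter–Phelps equation and solving for t gives
t_c = ln[(k_a/k_d)(1 − D₀(k_a−k_d)/(k_d L₀))] / (k_a−k_d).
Here k_a−k_d = 1.188 d⁻¹ and 1 − D₀(k_a−k_d)/(k_d L₀) = 1 − 3.60×1.188/(0.332×21.9) = 0.4118, so
t_c = ln(4.578 × 0.4118) / 1.188 = 0.6341 / 1.188 = 0.5337 d.
L(t_c) = L₀ e^(−k_d t_c) = 21.9 × 0.8376 = 18.34 mg/L, and at the critical point k_a D_c = k_d L, so D_c = (0.332/1.52) × 18.34 = 4.007 mg/L.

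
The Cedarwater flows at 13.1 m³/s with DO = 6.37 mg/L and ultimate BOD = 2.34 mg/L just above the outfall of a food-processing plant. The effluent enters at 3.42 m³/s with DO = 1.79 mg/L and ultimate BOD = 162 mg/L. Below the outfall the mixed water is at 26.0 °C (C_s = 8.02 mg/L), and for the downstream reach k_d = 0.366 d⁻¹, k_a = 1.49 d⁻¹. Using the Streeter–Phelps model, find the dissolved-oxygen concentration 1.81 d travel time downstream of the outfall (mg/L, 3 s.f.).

Mixed DO = (13.1×6.37 + 3.42×1.79)/(13.1+3.42) = 89.57/16.52 = 5.422 mg/L.
Mixed L₀ = (13.1×2.34 + 3.42×162)/(16.52) = 584.7/16.52 = 35.39 mg/L.
Initial deficit D₀ = C_s − DO₀ = 8.02 − 5.422 = 2.598 mg/L.
D(1.81) = [0.366×35.39/(1.49−0.366)](e^(−0.366×1.81) − e^(−1.49×1.81)) + 2.598 e^(−1.49×1.81)
= 11.52 × (0.5156 − 0.06741) + 2.598 × 0.06741 = 5.340 mg/L.
DO = 8.02 − 5.340 = 2.680 mg/L.

DO ≈ 2.68 mg/L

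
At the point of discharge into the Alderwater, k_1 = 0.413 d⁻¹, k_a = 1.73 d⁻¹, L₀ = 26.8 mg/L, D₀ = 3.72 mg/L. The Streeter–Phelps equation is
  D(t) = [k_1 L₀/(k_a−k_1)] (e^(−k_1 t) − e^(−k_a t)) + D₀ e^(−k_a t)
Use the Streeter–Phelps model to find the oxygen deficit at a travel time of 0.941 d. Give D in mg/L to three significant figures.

D ≈ 4.78 mg/L

k_1 L₀/(k_a−k_1) = 0.413×26.8/(1.73−0.413) = 11.07/1.317 = 8.404 mg/L.
e^(−k_1 t) = e^(−0.413×0.9410) = 0.6780; e^(−k_a t) = e^(−1.73×0.9410) = 0.1963.
D = 8.404 × (0.6780 − 0.1963) + 3.72 × 0.1963 = 4.048 + 0.7304 = 4.778 mg/L.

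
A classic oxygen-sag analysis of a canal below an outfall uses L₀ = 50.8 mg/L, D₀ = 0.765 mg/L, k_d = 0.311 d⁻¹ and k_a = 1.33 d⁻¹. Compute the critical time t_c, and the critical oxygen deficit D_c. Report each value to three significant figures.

t_c = [1/(k_a−k_d)] ln[(k_a/k_d)(1 − D₀(k_a−k_d)/(k_d L₀))]
= [1/(1.33−0.311)] ln[(1.33/0.311)(1 − 0.765×1.019/(0.311×50.8))]
= (1/1.019) ln[4.277 × 0.9507] = 0.9814 × ln(4.066) = 0.9814 × 1.403 = 1.376 d.
L(t_c) = L₀ e^(−k_d t_c) = 50.8 × 0.6518 = 33.11 mg/L, and at the critical point k_a D_c = k_d L, so D_c = (0.311/1.33) × 33.11 = 7.742 mg/L.

t_c ≈ 1.38 d; D_c ≈ 7.74 mg/L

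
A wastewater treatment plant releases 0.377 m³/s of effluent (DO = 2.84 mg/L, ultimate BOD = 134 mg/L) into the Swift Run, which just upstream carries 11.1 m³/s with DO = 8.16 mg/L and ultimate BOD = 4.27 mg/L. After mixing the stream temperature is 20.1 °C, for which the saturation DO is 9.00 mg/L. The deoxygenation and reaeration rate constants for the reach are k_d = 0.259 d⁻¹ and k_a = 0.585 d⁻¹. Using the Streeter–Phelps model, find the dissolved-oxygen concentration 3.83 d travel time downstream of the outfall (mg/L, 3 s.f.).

DO ≈ 7.10 mg/L

Mixed DO = (11.1×8.16 + 0.377×2.84)/(11.1+0.377) = 91.65/11.48 = 7.985 mg/L.
Mixed L₀ = (11.1×4.27 + 0.377×134)/(11.48) = 97.91/11.48 = 8.531 mg/L.
Initial deficit D₀ = C_s − DO₀ = 9.00 − 7.985 = 1.015 mg/L.
D(3.83) = [0.259×8.531/(0.585−0.259)](e^(−0.259×3.83) − e^(−0.585×3.83)) + 1.015 e^(−0.585×3.83)
= 6.778 × (0.3708 − 0.1064) + 1.015 × 0.1064 = 1.900 mg/L.
DO = 9.00 − 1.900 = 7.100 mg/L.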